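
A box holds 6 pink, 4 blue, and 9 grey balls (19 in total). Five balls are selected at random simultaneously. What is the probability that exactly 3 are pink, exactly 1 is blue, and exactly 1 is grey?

Unordered draws without replacement: count favorable combinations over C(19,5).
Favorable = C(6,3) · C(4,1) · C(9,1) = 720; total = C(19,5) = 11628.
P = 720/11628 = 20/323 ≈ 0.0619.

20/323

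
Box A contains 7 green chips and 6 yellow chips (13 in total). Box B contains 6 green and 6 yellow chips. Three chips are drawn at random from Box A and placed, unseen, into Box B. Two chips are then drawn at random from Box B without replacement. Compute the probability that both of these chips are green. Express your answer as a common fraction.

17/70

Condition on how many of the transferred chips are green (from Box A: 7 green of 13; then Box B has 15 total).
  0 green: C(7,0)C(6,3)/C(13,3) = 10/143; then P = C(6,2)/C(15,2) = 1/7
  1 green: C(7,1)C(6,2)/C(13,3) = 105/286; then P = C(7,2)/C(15,2) = 1/5
  2 green: C(7,2)C(6,1)/C(13,3) = 63/143; then P = C(8,2)/C(15,2) = 4/15
  3 green: C(7,3)C(6,0)/C(13,3) = 35/286; then P = C(9,2)/C(15,2) = 12/35
P(both green) = 17/70 ≈ 0.2429.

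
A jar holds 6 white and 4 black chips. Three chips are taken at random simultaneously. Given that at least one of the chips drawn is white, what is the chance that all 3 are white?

5/29

P(all 3 white) = C(6,3)/C(10,3) = 1/6; P(at least one white) = 1 − C(4,3)/C(10,3) = 29/30.
Since 'all 3 white' ⊆ 'at least one white', P(all 3 | at least one) = 1/6 / 29/30 = 5/29 ≈ 0.1724.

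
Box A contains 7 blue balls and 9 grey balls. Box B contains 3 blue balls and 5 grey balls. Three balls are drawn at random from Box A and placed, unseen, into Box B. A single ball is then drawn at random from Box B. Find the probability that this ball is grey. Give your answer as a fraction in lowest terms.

Condition on how many of the transferred balls are grey (from Box A: 9 grey of 16; then Box B has 11 total).
  0 grey: C(9,0)C(7,3)/C(16,3) = 1/16; then P = 5/11
  1 grey: C(9,1)C(7,2)/C(16,3) = 27/80; then P = 6/11
  2 grey: C(9,2)C(7,1)/C(16,3) = 9/20; then P = 7/11
  3 grey: C(9,3)C(7,0)/C(16,3) = 3/20; then P = 8/11
P(grey from Box B) = 107/176 ≈ 0.6080.

107/176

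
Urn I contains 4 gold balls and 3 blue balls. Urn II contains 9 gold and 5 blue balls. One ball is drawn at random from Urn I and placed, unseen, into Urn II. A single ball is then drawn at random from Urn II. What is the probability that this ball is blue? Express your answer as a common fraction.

Condition on how many of the transferred balls are blue (from Urn I: 3 blue of 7; then Urn II has 15 total).
  0 blue: C(3,0)C(4,1)/C(7,1) = 4/7; then P = 5/15
  1 blue: C(3,1)C(4,0)/C(7,1) = 3/7; then P = 6/15
P(blue from Urn II) = 38/105 ≈ 0.3619.

38/105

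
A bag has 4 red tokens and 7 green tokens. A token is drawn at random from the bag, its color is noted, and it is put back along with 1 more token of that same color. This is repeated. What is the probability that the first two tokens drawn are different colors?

Either green then red, or red then green; after the first draw the total is 12.
P = (7/11)·(4/12) + (4/11)·(7/12) = 14/33 ≈ 0.4242.

14/33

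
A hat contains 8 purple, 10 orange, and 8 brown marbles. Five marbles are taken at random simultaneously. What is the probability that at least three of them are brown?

Sum the hypergeometric tail for j = 3,…,5 brown marbles.
Favorable = C(8,3)·C(18,2) + C(8,4)·C(18,1) + C(8,5)·C(18,0) = 9884; total = C(26,5) = 65780.
P = 9884/65780 = 2471/16445 ≈ 0.1503.

2471/16445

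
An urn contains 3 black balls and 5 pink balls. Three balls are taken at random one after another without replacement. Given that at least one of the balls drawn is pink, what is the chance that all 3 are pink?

2/11

P(all 3 pink) = C(5,3)/C(8,3) = 5/28; P(at least one pink) = 1 − C(3,3)/C(8,3) = 55/56.
Since 'all 3 pink' ⊆ 'at least one pink', P(all 3 | at least one) = 5/28 / 55/56 = 2/11 ≈ 0.1818.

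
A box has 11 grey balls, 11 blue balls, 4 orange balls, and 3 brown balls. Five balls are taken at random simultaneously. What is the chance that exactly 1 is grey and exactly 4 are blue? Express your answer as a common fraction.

Unordered draws without replacement: count favorable combinations over C(29,5).
Favorable = C(11,1) · C(11,4) · C(4,0) · C(3,0) = 3630; total = C(29,5) = 118755.
P = 3630/118755 = 242/7917 ≈ 0.0306.

242/7917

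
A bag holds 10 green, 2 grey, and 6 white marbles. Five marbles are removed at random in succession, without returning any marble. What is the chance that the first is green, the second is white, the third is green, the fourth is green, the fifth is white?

Multiply the conditional probability of each draw in order, without replacement, so each draw removes one from its color and from the total.
P = (10/18) · (6/17) · (9/16) · (8/15) · (5/14) = 5/238 ≈ 0.0210.

5/238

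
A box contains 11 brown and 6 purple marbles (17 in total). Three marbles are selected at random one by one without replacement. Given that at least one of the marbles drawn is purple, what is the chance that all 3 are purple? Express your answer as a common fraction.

4/103

P(all 3 purple) = C(6,3)/C(17,3) = 1/34; P(at least one purple) = 1 − C(11,3)/C(17,3) = 103/136.
Since 'all 3 purple' ⊆ 'at least one purple', P(all 3 | at least one) = 1/34 / 103/136 = 4/103 ≈ 0.0388.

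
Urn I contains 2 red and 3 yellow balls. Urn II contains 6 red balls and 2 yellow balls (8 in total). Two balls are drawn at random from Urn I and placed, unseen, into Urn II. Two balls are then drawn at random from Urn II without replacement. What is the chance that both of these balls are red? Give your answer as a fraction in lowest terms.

Condition on how many of the transferred balls are red (from Urn I: 2 red of 5; then Urn II has 10 total).
  0 red: C(2,0)C(3,2)/C(5,2) = 3/10; then P = C(6,2)/C(10,2) = 1/3
  1 red: C(2,1)C(3,1)/C(5,2) = 3/5; then P = C(7,2)/C(10,2) = 7/15
  2 red: C(2,2)C(3,0)/C(5,2) = 1/10; then P = C(8,2)/C(10,2) = 28/45
P(both red) = 199/450 ≈ 0.4422.

199/450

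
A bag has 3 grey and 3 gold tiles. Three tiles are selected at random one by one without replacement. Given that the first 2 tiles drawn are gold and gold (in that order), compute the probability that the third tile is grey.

After removing 2 gold, the bag has 3 grey out of 4 remaining.
P(third is grey | given) = 3/4 ≈ 0.7500.

3/4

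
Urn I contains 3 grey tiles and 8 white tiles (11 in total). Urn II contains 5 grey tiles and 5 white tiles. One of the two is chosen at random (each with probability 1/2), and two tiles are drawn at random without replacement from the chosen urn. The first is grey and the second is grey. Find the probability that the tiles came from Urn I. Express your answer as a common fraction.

P(E | Urn I) = 3/55; P(E | Urn II) = 2/9.
P(E) = 1/2·3/55 + 1/2·2/9 = 137/990.
By Bayes' rule, P(Urn I | E) = 3/110 / 137/990 = 27/137 ≈ 0.1971.

27/137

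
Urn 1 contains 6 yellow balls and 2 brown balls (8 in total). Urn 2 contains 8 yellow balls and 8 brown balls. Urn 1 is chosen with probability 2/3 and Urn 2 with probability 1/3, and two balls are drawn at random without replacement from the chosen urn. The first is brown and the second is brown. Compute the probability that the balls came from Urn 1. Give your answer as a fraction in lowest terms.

P(E | Urn 1) = 1/28; P(E | Urn 2) = 7/30.
P(E) = 2/3·1/28 + 1/3·7/30 = 32/315.
By Bayes' rule, P(Urn 1 | E) = 1/42 / 32/315 = 15/64 ≈ 0.2344.

15/64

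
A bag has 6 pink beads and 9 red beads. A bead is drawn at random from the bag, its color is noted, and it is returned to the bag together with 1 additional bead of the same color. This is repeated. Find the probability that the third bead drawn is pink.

2/5

Sum over the four possibilities for the first two draws (pink/not-pink each), tracking how the pink count and total change by +1 per draw.
P(third is pink) = 2/5 ≈ 0.4000. (In a Pólya urn every draw has the same marginal probability 6/15.)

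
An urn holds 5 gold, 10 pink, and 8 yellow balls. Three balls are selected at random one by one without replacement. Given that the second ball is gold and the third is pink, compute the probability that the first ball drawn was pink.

P(first=pink and the second ball is gold and the third is pink) = (10/23)·(5/22)·(9/21) = 75/1771.
P(E) = Σ over first color = 100/5313 + 75/1771 + 200/5313 = 25/253.
By Bayes, P(first=pink | E) = 75/1771 / 25/253 = 3/7 ≈ 0.4286.

3/7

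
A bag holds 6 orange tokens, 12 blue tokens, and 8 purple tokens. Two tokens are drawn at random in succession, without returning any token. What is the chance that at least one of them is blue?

18/25

Use the complement: P(at least one blue) = 1 − P(no blue).
P(none) = C(14,2)/C(26,2) = 91/325.
So P = 1 − 91/325 = 18/25 ≈ 0.7200.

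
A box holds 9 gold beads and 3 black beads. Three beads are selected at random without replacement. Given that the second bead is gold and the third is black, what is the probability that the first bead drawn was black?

1/5

P(first=black and the second bead is gold and the third is black) = (3/12)·(9/11)·(2/10) = 9/220.
P(E) = Σ over first color = 9/55 + 9/220 = 9/44.
By Bayes, P(first=black | E) = 9/220 / 9/44 = 1/5 ≈ 0.2000.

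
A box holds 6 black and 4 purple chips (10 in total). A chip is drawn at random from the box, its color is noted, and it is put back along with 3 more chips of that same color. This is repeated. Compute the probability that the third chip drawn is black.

3/5

Sum over the four possibilities for the first two draws (black/not-black each), tracking how the black count and total change by +3 per draw.
P(third is black) = 3/5 ≈ 0.6000. (In a Pólya urn every draw has the same marginal probability 6/10.)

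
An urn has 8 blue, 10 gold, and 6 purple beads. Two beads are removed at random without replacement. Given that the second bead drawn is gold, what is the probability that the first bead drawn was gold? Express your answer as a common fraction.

9/23

P(first=gold and the second bead drawn is gold) = (10/24)·(9/23) = 15/92.
P(the second bead drawn is gold) = Σ over first color = 10/69 + 15/92 + 5/46 = 5/12.
By Bayes, P(first=gold | the second bead drawn is gold) = 15/92 / 5/12 = 9/23 ≈ 0.3913.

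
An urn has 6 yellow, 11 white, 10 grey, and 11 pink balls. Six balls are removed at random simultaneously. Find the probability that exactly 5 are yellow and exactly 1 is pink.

Unordered draws without replacement: count favorable combinations over C(38,6).
Favorable = C(6,5) · C(11,0) · C(10,0) · C(11,1) = 66; total = C(38,6) = 2760681.
P = 66/2760681 = 2/83657 ≈ 0.0000.

2/83657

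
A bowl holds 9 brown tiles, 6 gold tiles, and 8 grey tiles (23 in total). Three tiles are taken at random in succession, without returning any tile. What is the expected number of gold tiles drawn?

18/23

By linearity of expectation, E[X] = Σ P(draw i is gold); by symmetry each draw (even without replacement) has P(gold) = 6/23.
E[X] = 3 · 6/23 = 18/23 ≈ 0.7826.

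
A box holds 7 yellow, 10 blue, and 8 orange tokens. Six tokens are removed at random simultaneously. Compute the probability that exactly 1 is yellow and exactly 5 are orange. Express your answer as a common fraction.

Unordered draws without replacement: count favorable combinations over C(25,6).
Favorable = C(7,1) · C(10,0) · C(8,5) = 392; total = C(25,6) = 177100.
P = 392/177100 = 14/6325 ≈ 0.0022.

14/6325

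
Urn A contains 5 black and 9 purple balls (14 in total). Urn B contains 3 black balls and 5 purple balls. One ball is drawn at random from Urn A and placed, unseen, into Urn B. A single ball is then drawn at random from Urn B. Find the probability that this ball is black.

Condition on how many of the transferred balls are black (from Urn A: 5 black of 14; then Urn B has 9 total).
  0 black: C(5,0)C(9,1)/C(14,1) = 9/14; then P = 3/9
  1 black: C(5,1)C(9,0)/C(14,1) = 5/14; then P = 4/9
P(black from Urn B) = 47/126 ≈ 0.3730.

47/126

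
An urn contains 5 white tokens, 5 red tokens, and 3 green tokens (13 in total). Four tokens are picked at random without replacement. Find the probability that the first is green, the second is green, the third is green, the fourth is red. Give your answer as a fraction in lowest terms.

1/572

Multiply the conditional probability of each draw in order, without replacement, so each draw removes one from its color and from the total.
P = (3/13) · (2/12) · (1/11) · (5/10) = 1/572 ≈ 0.0017.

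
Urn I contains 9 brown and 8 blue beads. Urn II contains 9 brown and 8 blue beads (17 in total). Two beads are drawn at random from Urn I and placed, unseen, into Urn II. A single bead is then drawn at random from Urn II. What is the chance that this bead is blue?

8/17

Condition on how many of the transferred beads are blue (from Urn I: 8 blue of 17; then Urn II has 19 total).
  0 blue: C(8,0)C(9,2)/C(17,2) = 9/34; then P = 8/19
  1 blue: C(8,1)C(9,1)/C(17,2) = 9/17; then P = 9/19
  2 blue: C(8,2)C(9,0)/C(17,2) = 7/34; then P = 10/19
P(blue from Urn II) = 8/17 ≈ 0.4706.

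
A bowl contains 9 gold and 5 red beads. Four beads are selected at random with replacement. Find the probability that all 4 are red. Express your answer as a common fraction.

Multiply the conditional probability of each draw in order, with replacement (the composition resets each draw).
P = (5/14) · (5/14) · (5/14) · (5/14) = 625/38416 ≈ 0.0163.

625/38416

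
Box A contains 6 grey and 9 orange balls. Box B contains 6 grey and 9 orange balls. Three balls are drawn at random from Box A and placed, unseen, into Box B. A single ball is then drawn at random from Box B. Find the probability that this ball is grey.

2/5

Condition on how many of the transferred balls are grey (from Box A: 6 grey of 15; then Box B has 18 total).
  0 grey: C(6,0)C(9,3)/C(15,3) = 12/65; then P = 6/18
  1 grey: C(6,1)C(9,2)/C(15,3) = 216/455; then P = 7/18
  2 grey: C(6,2)C(9,1)/C(15,3) = 27/91; then P = 8/18
  3 grey: C(6,3)C(9,0)/C(15,3) = 4/91; then P = 9/18
P(grey from Box B) = 2/5 ≈ 0.4000.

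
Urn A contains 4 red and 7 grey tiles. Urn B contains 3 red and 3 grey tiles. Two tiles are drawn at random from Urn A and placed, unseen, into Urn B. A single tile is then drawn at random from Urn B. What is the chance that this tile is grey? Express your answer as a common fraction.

47/88

Condition on how many of the transferred tiles are grey (from Urn A: 7 grey of 11; then Urn B has 8 total).
  0 grey: C(7,0)C(4,2)/C(11,2) = 6/55; then P = 3/8
  1 grey: C(7,1)C(4,1)/C(11,2) = 28/55; then P = 4/8
  2 grey: C(7,2)C(4,0)/C(11,2) = 21/55; then P = 5/8
P(grey from Urn B) = 47/88 ≈ 0.5341.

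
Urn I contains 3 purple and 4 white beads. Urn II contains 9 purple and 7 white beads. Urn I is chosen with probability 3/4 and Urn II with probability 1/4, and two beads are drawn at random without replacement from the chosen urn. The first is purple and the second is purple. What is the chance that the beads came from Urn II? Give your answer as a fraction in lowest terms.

7/17

P(E | Urn I) = 1/7; P(E | Urn II) = 3/10.
P(E) = 3/4·1/7 + 1/4·3/10 = 51/280.
By Bayes' rule, P(Urn II | E) = 3/40 / 51/280 = 7/17 ≈ 0.4118.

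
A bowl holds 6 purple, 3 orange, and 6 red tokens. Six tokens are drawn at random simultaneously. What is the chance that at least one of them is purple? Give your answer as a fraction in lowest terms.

Use the complement: P(at least one purple) = 1 − P(no purple).
P(none) = C(9,6)/C(15,6) = 84/5005.
So P = 1 − 84/5005 = 703/715 ≈ 0.9832.

703/715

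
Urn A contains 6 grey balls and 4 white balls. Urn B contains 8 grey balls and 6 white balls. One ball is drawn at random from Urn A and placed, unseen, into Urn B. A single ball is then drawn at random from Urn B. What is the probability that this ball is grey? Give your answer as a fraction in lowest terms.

Condition on how many of the transferred balls are grey (from Urn A: 6 grey of 10; then Urn B has 15 total).
  0 grey: C(6,0)C(4,1)/C(10,1) = 2/5; then P = 8/15
  1 grey: C(6,1)C(4,0)/C(10,1) = 3/5; then P = 9/15
P(grey from Urn B) = 43/75 ≈ 0.5733.

43/75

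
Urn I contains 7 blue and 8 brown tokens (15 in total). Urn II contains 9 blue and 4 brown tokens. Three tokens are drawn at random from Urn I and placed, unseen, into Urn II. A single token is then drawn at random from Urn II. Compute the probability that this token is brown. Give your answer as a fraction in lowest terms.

Condition on how many of the transferred tokens are brown (from Urn I: 8 brown of 15; then Urn II has 16 total).
  0 brown: C(8,0)C(7,3)/C(15,3) = 1/13; then P = 4/16
  1 brown: C(8,1)C(7,2)/C(15,3) = 24/65; then P = 5/16
  2 brown: C(8,2)C(7,1)/C(15,3) = 28/65; then P = 6/16
  3 brown: C(8,3)C(7,0)/C(15,3) = 8/65; then P = 7/16
P(brown from Urn II) = 7/20 ≈ 0.3500.

7/20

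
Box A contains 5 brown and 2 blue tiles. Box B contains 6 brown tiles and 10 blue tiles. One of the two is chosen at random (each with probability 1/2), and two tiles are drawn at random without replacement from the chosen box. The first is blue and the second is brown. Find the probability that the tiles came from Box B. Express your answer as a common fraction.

P(E | Box A) = 5/21; P(E | Box B) = 1/4.
P(E) = 1/2·5/21 + 1/2·1/4 = 41/168.
By Bayes' rule, P(Box B | E) = 1/8 / 41/168 = 21/41 ≈ 0.5122.

21/41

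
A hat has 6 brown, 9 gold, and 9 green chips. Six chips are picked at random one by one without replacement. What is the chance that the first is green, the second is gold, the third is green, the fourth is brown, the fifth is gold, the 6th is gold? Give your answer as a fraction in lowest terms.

Multiply the conditional probability of each draw in order, without replacement, so each draw removes one from its color and from the total.
P = (9/24) · (9/23) · (8/22) · (6/21) · (8/20) · (7/19) = 54/24035 ≈ 0.0022.

54/24035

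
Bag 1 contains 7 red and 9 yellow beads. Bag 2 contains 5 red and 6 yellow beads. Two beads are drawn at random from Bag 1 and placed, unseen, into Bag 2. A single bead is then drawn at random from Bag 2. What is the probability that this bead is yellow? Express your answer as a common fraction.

Condition on how many of the transferred beads are yellow (from Bag 1: 9 yellow of 16; then Bag 2 has 13 total).
  0 yellow: C(9,0)C(7,2)/C(16,2) = 7/40; then P = 6/13
  1 yellow: C(9,1)C(7,1)/C(16,2) = 21/40; then P = 7/13
  2 yellow: C(9,2)C(7,0)/C(16,2) = 3/10; then P = 8/13
P(yellow from Bag 2) = 57/104 ≈ 0.5481.

57/104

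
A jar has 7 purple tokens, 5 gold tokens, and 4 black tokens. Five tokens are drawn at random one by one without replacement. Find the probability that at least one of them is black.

149/182

Use the complement: P(at least one black) = 1 − P(no black).
P(none) = C(12,5)/C(16,5) = 792/4368.
So P = 1 − 792/4368 = 149/182 ≈ 0.8187.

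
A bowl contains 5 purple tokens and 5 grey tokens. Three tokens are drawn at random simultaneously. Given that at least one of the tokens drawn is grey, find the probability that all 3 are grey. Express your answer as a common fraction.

P(all 3 grey) = C(5,3)/C(10,3) = 1/12; P(at least one grey) = 1 − C(5,3)/C(10,3) = 11/12.
Since 'all 3 grey' ⊆ 'at least one grey', P(all 3 | at least one) = 1/12 / 11/12 = 1/11 ≈ 0.0909.

1/11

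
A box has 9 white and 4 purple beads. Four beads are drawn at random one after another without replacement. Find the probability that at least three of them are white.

42/65

Sum the hypergeometric tail for j = 3,…,4 white beads.
Favorable = C(9,3)·C(4,1) + C(9,4)·C(4,0) = 462; total = C(13,4) = 715.
P = 462/715 = 42/65 ≈ 0.6462.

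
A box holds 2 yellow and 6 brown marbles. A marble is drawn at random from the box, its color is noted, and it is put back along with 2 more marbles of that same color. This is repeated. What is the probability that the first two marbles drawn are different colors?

3/10

Either brown then yellow, or yellow then brown; after the first draw the total is 10.
P = (6/8)·(2/10) + (2/8)·(6/10) = 3/10 ≈ 0.3000.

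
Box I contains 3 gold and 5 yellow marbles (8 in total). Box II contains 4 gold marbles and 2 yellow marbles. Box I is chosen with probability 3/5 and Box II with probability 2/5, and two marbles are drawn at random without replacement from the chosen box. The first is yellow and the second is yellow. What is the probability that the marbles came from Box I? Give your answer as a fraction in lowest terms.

P(E | Box I) = 5/14; P(E | Box II) = 1/15.
P(E) = 3/5·5/14 + 2/5·1/15 = 253/1050.
By Bayes' rule, P(Box I | E) = 3/14 / 253/1050 = 225/253 ≈ 0.8893.

225/253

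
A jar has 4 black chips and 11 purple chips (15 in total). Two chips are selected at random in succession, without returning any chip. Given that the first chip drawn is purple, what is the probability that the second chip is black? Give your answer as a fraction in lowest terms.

After removing 1 purple, the jar has 4 black out of 14 remaining.
P(second is black | given) = 4/14 = 2/7 ≈ 0.2857.

2/7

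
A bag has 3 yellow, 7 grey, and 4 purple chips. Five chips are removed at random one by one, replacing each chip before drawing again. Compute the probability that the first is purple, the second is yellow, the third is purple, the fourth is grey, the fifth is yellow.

9/4802

Multiply the conditional probability of each draw in order, with replacement (the composition resets each draw).
P = (4/14) · (3/14) · (4/14) · (7/14) · (3/14) = 9/4802 ≈ 0.0019.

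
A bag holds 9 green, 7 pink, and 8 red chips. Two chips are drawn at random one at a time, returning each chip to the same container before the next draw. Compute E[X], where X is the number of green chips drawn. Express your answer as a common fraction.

By linearity of expectation, E[X] = Σ P(draw i is green); each independent draw has P(green) = 9/24.
E[X] = 2 · 9/24 = 3/4 ≈ 0.7500.

3/4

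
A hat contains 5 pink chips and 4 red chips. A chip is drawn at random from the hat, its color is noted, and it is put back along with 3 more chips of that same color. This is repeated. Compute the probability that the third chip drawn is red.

4/9

Sum over the four possibilities for the first two draws (red/not-red each), tracking how the red count and total change by +3 per draw.
P(third is red) = 4/9 ≈ 0.4444. (In a Pólya urn every draw has the same marginal probability 4/9.)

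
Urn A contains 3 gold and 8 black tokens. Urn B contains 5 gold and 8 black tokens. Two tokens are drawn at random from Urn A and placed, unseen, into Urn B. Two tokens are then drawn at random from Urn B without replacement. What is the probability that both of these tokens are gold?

Condition on how many of the transferred tokens are gold (from Urn A: 3 gold of 11; then Urn B has 15 total).
  0 gold: C(3,0)C(8,2)/C(11,2) = 28/55; then P = C(5,2)/C(15,2) = 2/21
  1 gold: C(3,1)C(8,1)/C(11,2) = 24/55; then P = C(6,2)/C(15,2) = 1/7
  2 gold: C(3,2)C(8,0)/C(11,2) = 3/55; then P = C(7,2)/C(15,2) = 1/5
P(both gold) = 703/5775 ≈ 0.1217.

703/5775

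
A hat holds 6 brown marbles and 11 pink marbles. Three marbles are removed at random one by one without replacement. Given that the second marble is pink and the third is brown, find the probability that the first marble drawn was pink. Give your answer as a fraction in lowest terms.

P(first=pink and the second marble is pink and the third is brown) = (11/17)·(10/16)·(6/15) = 11/68.
P(E) = Σ over first color = 11/136 + 11/68 = 33/136.
By Bayes, P(first=pink | E) = 11/68 / 33/136 = 2/3 ≈ 0.6667.

2/3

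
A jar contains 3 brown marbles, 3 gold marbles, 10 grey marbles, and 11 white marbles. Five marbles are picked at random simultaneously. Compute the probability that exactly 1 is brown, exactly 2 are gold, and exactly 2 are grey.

3/598

Unordered draws without replacement: count favorable combinations over C(27,5).
Favorable = C(3,1) · C(3,2) · C(10,2) · C(11,0) = 405; total = C(27,5) = 80730.
P = 405/80730 = 3/598 ≈ 0.0050.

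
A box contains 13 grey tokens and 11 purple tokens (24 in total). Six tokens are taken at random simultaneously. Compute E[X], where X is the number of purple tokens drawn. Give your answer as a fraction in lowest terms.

11/4

By linearity of expectation, E[X] = Σ P(draw i is purple); by symmetry each draw (even without replacement) has P(purple) = 11/24.
E[X] = 6 · 11/24 = 11/4 ≈ 2.7500.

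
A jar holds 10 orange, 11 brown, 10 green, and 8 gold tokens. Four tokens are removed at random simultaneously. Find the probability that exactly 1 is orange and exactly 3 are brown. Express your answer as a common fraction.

550/27417

Unordered draws without replacement: count favorable combinations over C(39,4).
Favorable = C(10,1) · C(11,3) · C(10,0) · C(8,0) = 1650; total = C(39,4) = 82251.
P = 1650/82251 = 550/27417 ≈ 0.0201.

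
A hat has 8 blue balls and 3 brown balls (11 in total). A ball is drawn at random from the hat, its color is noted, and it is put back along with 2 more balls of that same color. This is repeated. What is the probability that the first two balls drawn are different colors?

Either brown then blue, or blue then brown; after the first draw the total is 13.
P = (3/11)·(8/13) + (8/11)·(3/13) = 48/143 ≈ 0.3357.

48/143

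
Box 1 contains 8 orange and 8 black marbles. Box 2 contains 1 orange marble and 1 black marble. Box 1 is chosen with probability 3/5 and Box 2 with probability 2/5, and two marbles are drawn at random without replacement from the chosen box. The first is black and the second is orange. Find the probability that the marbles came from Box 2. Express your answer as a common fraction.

P(E | Box 1) = 4/15; P(E | Box 2) = 1/2.
P(E) = 3/5·4/15 + 2/5·1/2 = 9/25.
By Bayes' rule, P(Box 2 | E) = 1/5 / 9/25 = 5/9 ≈ 0.5556.

5/9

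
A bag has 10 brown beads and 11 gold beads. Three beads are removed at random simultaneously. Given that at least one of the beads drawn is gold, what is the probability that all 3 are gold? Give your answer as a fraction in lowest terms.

P(all 3 gold) = C(11,3)/C(21,3) = 33/266; P(at least one gold) = 1 − C(10,3)/C(21,3) = 121/133.
Since 'all 3 gold' ⊆ 'at least one gold', P(all 3 | at least one) = 33/266 / 121/133 = 3/22 ≈ 0.1364.

3/22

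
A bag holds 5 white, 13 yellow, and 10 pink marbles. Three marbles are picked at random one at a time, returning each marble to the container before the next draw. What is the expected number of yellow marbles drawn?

39/28

By linearity of expectation, E[X] = Σ P(draw i is yellow); each independent draw has P(yellow) = 13/28.
E[X] = 3 · 13/28 = 39/28 ≈ 1.3929.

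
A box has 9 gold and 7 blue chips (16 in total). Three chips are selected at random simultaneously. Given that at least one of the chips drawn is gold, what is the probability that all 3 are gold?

4/25

P(all 3 gold) = C(9,3)/C(16,3) = 3/20; P(at least one gold) = 1 − C(7,3)/C(16,3) = 15/16.
Since 'all 3 gold' ⊆ 'at least one gold', P(all 3 | at least one) = 3/20 / 15/16 = 4/25 ≈ 0.1600.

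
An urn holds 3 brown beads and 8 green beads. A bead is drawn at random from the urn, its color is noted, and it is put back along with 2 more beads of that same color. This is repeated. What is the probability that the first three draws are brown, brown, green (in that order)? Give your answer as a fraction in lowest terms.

8/143

Track the composition after each reinforcement of +2.
P = (3/11) · (5/13) · (8/15) = 8/143 ≈ 0.0559.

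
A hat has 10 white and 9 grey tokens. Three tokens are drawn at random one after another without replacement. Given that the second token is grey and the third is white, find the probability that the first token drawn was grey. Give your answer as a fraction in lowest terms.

P(first=grey and the second token is grey and the third is white) = (9/19)·(8/18)·(10/17) = 40/323.
P(E) = Σ over first color = 45/323 + 40/323 = 5/19.
By Bayes, P(first=grey | E) = 40/323 / 5/19 = 8/17 ≈ 0.4706.

8/17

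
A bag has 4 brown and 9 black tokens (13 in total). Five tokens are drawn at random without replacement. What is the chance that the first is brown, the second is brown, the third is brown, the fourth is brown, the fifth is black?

Multiply the conditional probability of each draw in order, without replacement, so each draw removes one from its color and from the total.
P = (4/13) · (3/12) · (2/11) · (1/10) · (9/9) = 1/715 ≈ 0.0014.

1/715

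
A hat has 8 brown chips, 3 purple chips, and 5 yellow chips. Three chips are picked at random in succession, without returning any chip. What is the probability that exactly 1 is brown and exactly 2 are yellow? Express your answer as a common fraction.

1/7

Unordered draws without replacement: count favorable combinations over C(16,3).
Favorable = C(8,1) · C(3,0) · C(5,2) = 80; total = C(16,3) = 560.
P = 80/560 = 1/7 ≈ 0.1429.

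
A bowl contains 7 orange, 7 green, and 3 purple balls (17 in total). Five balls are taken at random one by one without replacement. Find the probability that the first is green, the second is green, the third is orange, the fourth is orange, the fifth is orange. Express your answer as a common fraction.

21/1768

Multiply the conditional probability of each draw in order, without replacement, so each draw removes one from its color and from the total.
P = (7/17) · (6/16) · (7/15) · (6/14) · (5/13) = 21/1768 ≈ 0.0119.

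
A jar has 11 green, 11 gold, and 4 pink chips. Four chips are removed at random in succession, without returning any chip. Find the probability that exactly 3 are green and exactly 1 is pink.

Unordered draws without replacement: count favorable combinations over C(26,4).
Favorable = C(11,3) · C(11,0) · C(4,1) = 660; total = C(26,4) = 14950.
P = 660/14950 = 66/1495 ≈ 0.0441.

66/1495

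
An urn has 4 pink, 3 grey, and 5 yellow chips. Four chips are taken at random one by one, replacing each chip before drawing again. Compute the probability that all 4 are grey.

1/256

Multiply the conditional probability of each draw in order, with replacement (the composition resets each draw).
P = (3/12) · (3/12) · (3/12) · (3/12) = 1/256 ≈ 0.0039.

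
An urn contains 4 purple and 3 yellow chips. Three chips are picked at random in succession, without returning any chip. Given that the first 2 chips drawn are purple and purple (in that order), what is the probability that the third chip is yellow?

3/5

After removing 2 purple, the urn has 3 yellow out of 5 remaining.
P(third is yellow | given) = 3/5 ≈ 0.6000.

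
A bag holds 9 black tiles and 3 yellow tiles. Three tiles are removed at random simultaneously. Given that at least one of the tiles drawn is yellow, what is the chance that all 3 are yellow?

1/136

P(all 3 yellow) = C(3,3)/C(12,3) = 1/220; P(at least one yellow) = 1 − C(9,3)/C(12,3) = 34/55.
Since 'all 3 yellow' ⊆ 'at least one yellow', P(all 3 | at least one) = 1/220 / 34/55 = 1/136 ≈ 0.0074.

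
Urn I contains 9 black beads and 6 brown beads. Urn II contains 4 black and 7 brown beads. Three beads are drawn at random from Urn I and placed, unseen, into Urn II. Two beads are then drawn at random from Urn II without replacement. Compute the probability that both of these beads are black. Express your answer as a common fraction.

Condition on how many of the transferred beads are black (from Urn I: 9 black of 15; then Urn II has 14 total).
  0 black: C(9,0)C(6,3)/C(15,3) = 4/91; then P = C(4,2)/C(14,2) = 6/91
  1 black: C(9,1)C(6,2)/C(15,3) = 27/91; then P = C(5,2)/C(14,2) = 10/91
  2 black: C(9,2)C(6,1)/C(15,3) = 216/455; then P = C(6,2)/C(14,2) = 15/91
  3 black: C(9,3)C(6,0)/C(15,3) = 12/65; then P = C(7,2)/C(14,2) = 3/13
P(both black) = 498/3185 ≈ 0.1564.

498/3185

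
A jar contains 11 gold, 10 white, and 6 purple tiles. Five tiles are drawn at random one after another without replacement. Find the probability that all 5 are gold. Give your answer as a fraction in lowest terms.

Unordered draws without replacement: count favorable combinations over C(27,5).
Favorable = C(11,5) · C(10,0) · C(6,0) = 462; total = C(27,5) = 80730.
P = 462/80730 = 77/13455 ≈ 0.0057.

77/13455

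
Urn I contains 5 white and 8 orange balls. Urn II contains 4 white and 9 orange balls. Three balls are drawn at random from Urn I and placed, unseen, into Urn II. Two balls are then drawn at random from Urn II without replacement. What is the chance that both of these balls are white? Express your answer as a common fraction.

11/120

Condition on how many of the transferred balls are white (from Urn I: 5 white of 13; then Urn II has 16 total).
  0 white: C(5,0)C(8,3)/C(13,3) = 28/143; then P = C(4,2)/C(16,2) = 1/20
  1 white: C(5,1)C(8,2)/C(13,3) = 70/143; then P = C(5,2)/C(16,2) = 1/12
  2 white: C(5,2)C(8,1)/C(13,3) = 40/143; then P = C(6,2)/C(16,2) = 1/8
  3 white: C(5,3)C(8,0)/C(13,3) = 5/143; then P = C(7,2)/C(16,2) = 7/40
P(both white) = 11/120 ≈ 0.0917.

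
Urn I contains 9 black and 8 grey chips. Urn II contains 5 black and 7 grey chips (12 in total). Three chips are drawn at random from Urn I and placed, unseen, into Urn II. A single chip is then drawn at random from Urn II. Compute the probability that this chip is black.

112/255

Condition on how many of the transferred chips are black (from Urn I: 9 black of 17; then Urn II has 15 total).
  0 black: C(9,0)C(8,3)/C(17,3) = 7/85; then P = 5/15
  1 black: C(9,1)C(8,2)/C(17,3) = 63/170; then P = 6/15
  2 black: C(9,2)C(8,1)/C(17,3) = 36/85; then P = 7/15
  3 black: C(9,3)C(8,0)/C(17,3) = 21/170; then P = 8/15
P(black from Urn II) = 112/255 ≈ 0.4392.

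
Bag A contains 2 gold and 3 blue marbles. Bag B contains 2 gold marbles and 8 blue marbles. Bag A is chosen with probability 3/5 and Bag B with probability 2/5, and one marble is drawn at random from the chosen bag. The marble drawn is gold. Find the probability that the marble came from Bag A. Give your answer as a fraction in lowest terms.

3/4

P(gold | Bag A) = 2/5; P(gold | Bag B) = 1/5.
P(gold) = 3/5·2/5 + 2/5·1/5 = 8/25.
By Bayes' rule, P(Bag A | gold) = 6/25 / 8/25 = 3/4 ≈ 0.7500.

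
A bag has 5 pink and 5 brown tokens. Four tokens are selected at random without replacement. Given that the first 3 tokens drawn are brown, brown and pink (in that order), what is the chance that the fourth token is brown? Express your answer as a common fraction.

3/7

After removing 1 pink, 2 brown, the bag has 3 brown out of 7 remaining.
P(fourth is brown | given) = 3/7 ≈ 0.4286.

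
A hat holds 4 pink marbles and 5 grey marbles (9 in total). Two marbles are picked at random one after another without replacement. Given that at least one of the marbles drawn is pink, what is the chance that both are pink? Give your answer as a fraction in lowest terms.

P(both pink) = C(4,2)/C(9,2) = 1/6; P(at least one pink) = 1 − C(5,2)/C(9,2) = 13/18.
Since 'both pink' ⊆ 'at least one pink', P(both | at least one) = 1/6 / 13/18 = 3/13 ≈ 0.2308.

3/13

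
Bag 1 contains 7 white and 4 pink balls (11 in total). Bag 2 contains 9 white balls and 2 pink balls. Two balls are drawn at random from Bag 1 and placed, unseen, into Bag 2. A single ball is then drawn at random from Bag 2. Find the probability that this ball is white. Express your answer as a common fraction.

Condition on how many of the transferred balls are white (from Bag 1: 7 white of 11; then Bag 2 has 13 total).
  0 white: C(7,0)C(4,2)/C(11,2) = 6/55; then P = 9/13
  1 white: C(7,1)C(4,1)/C(11,2) = 28/55; then P = 10/13
  2 white: C(7,2)C(4,0)/C(11,2) = 21/55; then P = 11/13
P(white from Bag 2) = 113/143 ≈ 0.7902.

113/143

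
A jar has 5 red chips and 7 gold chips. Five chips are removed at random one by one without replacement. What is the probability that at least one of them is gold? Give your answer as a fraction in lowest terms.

Use the complement: P(at least one gold) = 1 − P(no gold).
P(none) = C(5,5)/C(12,5) = 1/792.
So P = 1 − 1/792 = 791/792 ≈ 0.9987.

791/792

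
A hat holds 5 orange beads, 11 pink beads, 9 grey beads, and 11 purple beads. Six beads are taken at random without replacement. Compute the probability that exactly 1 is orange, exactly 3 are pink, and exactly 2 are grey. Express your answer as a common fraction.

225/14756

Unordered draws without replacement: count favorable combinations over C(36,6).
Favorable = C(5,1) · C(11,3) · C(9,2) · C(11,0) = 29700; total = C(36,6) = 1947792.
P = 29700/1947792 = 225/14756 ≈ 0.0152.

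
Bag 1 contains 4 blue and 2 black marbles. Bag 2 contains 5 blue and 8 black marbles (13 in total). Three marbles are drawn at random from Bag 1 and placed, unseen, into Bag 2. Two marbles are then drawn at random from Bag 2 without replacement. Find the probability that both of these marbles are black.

Condition on how many of the transferred marbles are black (from Bag 1: 2 black of 6; then Bag 2 has 16 total).
  0 black: C(2,0)C(4,3)/C(6,3) = 1/5; then P = C(8,2)/C(16,2) = 7/30
  1 black: C(2,1)C(4,2)/C(6,3) = 3/5; then P = C(9,2)/C(16,2) = 3/10
  2 black: C(2,2)C(4,1)/C(6,3) = 1/5; then P = C(10,2)/C(16,2) = 3/8
P(both black) = 181/600 ≈ 0.3017.

181/600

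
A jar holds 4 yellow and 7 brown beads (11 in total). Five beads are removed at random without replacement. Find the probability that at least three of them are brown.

Sum the hypergeometric tail for j = 3,…,5 brown beads.
Favorable = C(7,3)·C(4,2) + C(7,4)·C(4,1) + C(7,5)·C(4,0) = 371; total = C(11,5) = 462.
P = 371/462 = 53/66 ≈ 0.8030.

53/66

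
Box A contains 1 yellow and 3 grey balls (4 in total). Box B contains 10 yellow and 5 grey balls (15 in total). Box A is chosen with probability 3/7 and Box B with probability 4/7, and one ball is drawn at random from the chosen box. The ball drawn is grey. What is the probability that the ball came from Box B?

P(grey | Box A) = 3/4; P(grey | Box B) = 1/3.
P(grey) = 3/7·3/4 + 4/7·1/3 = 43/84.
By Bayes' rule, P(Box B | grey) = 4/21 / 43/84 = 16/43 ≈ 0.3721.

16/43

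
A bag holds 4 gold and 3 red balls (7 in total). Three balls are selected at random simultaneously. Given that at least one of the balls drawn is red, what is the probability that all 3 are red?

1/31

P(all 3 red) = C(3,3)/C(7,3) = 1/35; P(at least one red) = 1 − C(4,3)/C(7,3) = 31/35.
Since 'all 3 red' ⊆ 'at least one red', P(all 3 | at least one) = 1/35 / 31/35 = 1/31 ≈ 0.0323.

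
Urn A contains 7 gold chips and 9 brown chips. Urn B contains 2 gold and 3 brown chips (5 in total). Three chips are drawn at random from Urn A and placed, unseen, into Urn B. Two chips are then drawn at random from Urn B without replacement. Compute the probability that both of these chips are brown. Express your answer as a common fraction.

Condition on how many of the transferred chips are brown (from Urn A: 9 brown of 16; then Urn B has 8 total).
  0 brown: C(9,0)C(7,3)/C(16,3) = 1/16; then P = C(3,2)/C(8,2) = 3/28
  1 brown: C(9,1)C(7,2)/C(16,3) = 27/80; then P = C(4,2)/C(8,2) = 3/14
  2 brown: C(9,2)C(7,1)/C(16,3) = 9/20; then P = C(5,2)/C(8,2) = 5/14
  3 brown: C(9,3)C(7,0)/C(16,3) = 3/20; then P = C(6,2)/C(8,2) = 15/28
P(both brown) = 717/2240 ≈ 0.3201.

717/2240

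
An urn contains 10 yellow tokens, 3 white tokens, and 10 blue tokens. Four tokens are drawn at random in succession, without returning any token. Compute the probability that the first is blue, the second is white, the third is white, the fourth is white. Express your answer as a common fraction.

1/3542

Multiply the conditional probability of each draw in order, without replacement, so each draw removes one from its color and from the total.
P = (10/23) · (3/22) · (2/21) · (1/20) = 1/3542 ≈ 0.0003.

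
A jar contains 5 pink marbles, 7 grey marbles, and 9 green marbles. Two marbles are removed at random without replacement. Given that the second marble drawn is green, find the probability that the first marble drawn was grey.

7/20

P(first=grey and the second marble drawn is green) = (7/21)·(9/20) = 3/20.
P(the second marble drawn is green) = Σ over first color = 3/28 + 3/20 + 6/35 = 3/7.
By Bayes, P(first=grey | the second marble drawn is green) = 3/20 / 3/7 = 7/20 ≈ 0.3500.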